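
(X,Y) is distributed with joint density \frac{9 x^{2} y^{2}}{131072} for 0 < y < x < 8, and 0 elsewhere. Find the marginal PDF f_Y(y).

f_Y(y) = ∫_y^8 \frac{9 x^{2} y^{2}}{131072} dx = \frac{3 y^{2} \left(512 - y^{3}\right)}{131072}
for 0 < y < 8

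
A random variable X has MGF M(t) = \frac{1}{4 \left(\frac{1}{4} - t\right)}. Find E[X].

To find E[X], compute M^(1)(0):
M^(1)(t) = \frac{1}{4 \left(\frac{1}{4} - t\right)^{2}}
M^(1)(0) = 4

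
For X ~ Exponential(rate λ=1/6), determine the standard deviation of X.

For X ~ Exponential(rate λ=1/6):
Var(X) = 36
SD(X) = √(Var(X)) = √(36) = 6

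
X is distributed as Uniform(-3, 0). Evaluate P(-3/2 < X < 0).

P(-3/2 < X < 0) = ∫_{-3/2}^{0} f(x) dx
where f(x) = \frac{1}{3}
= \frac{1}{2}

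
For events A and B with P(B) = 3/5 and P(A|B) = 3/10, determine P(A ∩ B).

By definition, P(A|B) = P(A ∩ B) / P(B)
So P(A ∩ B) = P(A|B) × P(B)
= 3/10 × 3/5
= 9/50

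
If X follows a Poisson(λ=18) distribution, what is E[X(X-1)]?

E[X(X-1)] = E[X² - X] = E[X²] - E[X]
E[X] = 18
E[X²] = Var(X) + (E[X])² = 18 + (18)² = 342
E[X(X-1)] = 342 - 18 = 324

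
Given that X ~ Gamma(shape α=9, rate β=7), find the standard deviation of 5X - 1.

For X ~ Gamma(shape α=9, rate β=7):
Var(X) = \frac{9}{49}
SD(X) = √(Var(X)) = √(\frac{9}{49}) = \frac{3}{7}
SD(5X - 1) = |5| × SD(X) = 5 × \frac{3}{7} = \frac{15}{7}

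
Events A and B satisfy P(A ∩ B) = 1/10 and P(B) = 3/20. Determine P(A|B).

P(A|B) = P(A ∩ B) / P(B)
= (1/10) / (3/20)
= 2/3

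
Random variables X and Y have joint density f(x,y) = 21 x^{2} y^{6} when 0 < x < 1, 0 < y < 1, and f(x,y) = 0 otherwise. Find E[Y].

E[Y] = ∫_0^1 ∫_0^1 y × f(x,y) dx dy
= \frac{7}{8}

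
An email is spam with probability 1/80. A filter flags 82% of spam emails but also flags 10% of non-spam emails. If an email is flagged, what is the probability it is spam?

Let D = the rare event, + = positive/flagged.
P(D) = 1/80
P(+|D) = 82/100 = 41/50
P(+|D') = 10/100 = 1/10
P(+) = P(+|D)P(D) + P(+|D')P(D')
     = \frac{41}{50} × \frac{1}{80} + \frac{1}{10} × \frac{79}{80}
     = \frac{109}{1000}
P(D|+) = P(+|D)P(D)/P(+) = \frac{41}{436}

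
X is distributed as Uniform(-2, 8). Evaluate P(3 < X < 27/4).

P(3 < X < 27/4) = ∫_{3}^{27/4} f(x) dx
where f(x) = \frac{1}{10}
= \frac{3}{8}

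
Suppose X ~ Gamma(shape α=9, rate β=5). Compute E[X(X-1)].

E[X(X-1)] = E[X² - X] = E[X²] - E[X]
E[X] = \frac{9}{5}
E[X²] = Var(X) + (E[X])² = \frac{9}{25} + (\frac{9}{5})² = \frac{18}{5}
E[X(X-1)] = \frac{18}{5} - \frac{9}{5} = \frac{9}{5}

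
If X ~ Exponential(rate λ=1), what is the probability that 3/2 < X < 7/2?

P(3/2 < X < 7/2) = ∫_{3/2}^{7/2} f(x) dx
where f(x) = e^{- x}
= - \frac{1 - e^{2}}{e^{\frac{7}{2}}}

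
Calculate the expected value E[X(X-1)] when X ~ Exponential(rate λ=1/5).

E[X(X-1)] = E[X² - X] = E[X²] - E[X]
E[X] = 5
E[X²] = Var(X) + (E[X])² = 25 + (5)² = 50
E[X(X-1)] = 50 - 5 = 45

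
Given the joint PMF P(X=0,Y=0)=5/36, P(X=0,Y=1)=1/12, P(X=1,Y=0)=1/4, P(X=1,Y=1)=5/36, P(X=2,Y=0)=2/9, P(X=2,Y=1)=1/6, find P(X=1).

P(X=1) = P(X=1,Y=0) + P(X=1,Y=1)
= 1/4 + 5/36
= 7/18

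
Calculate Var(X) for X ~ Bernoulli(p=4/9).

For X ~ Bernoulli(p=4/9):
Var(X) = \frac{20}{81}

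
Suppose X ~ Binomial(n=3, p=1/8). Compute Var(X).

For X ~ Binomial(n=3, p=1/8):
Var(X) = \frac{21}{64}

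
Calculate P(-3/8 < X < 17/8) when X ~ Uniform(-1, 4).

P(-3/8 < X < 17/8) = ∫_{-3/8}^{17/8} f(x) dx
where f(x) = \frac{1}{5}
= \frac{1}{2}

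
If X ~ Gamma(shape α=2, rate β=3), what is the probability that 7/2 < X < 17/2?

P(7/2 < X < 17/2) = ∫_{7/2}^{17/2} f(x) dx
where f(x) = 9 x e^{- 3 x}
= \frac{-53 + 23 e^{15}}{2 e^{\frac{51}{2}}}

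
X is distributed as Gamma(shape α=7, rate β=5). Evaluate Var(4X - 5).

For X ~ Gamma(shape α=7, rate β=5):
Var(X) = \frac{7}{25}
Var(4X - 5) = (4)² × Var(X) = 16 × \frac{7}{25} = \frac{112}{25}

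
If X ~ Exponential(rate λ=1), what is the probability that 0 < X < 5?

P(0 < X < 5) = ∫_{0}^{5} f(x) dx
where f(x) = e^{- x}
= 1 - e^{-5}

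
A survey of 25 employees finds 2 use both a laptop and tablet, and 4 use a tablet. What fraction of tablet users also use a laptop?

P(A ∩ B) = 2/25
P(B) = 4/25
P(A|B) = P(A ∩ B) / P(B) = (2/25) / (4/25) = 1/2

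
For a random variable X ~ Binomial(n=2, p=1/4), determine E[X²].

Using the identity E[X²] = Var(X) + (E[X])²:
E[X] = \frac{1}{2}
Var(X) = \frac{3}{8}
E[X²] = \frac{3}{8} + (\frac{1}{2})²
= \frac{5}{8}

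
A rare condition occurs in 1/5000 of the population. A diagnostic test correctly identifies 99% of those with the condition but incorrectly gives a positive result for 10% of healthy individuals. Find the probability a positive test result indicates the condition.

Let D = the rare event, + = positive/flagged.
P(D) = 1/5000
P(+|D) = 99/100
P(+|D') = 10/100 = 1/10
P(+) = P(+|D)P(D) + P(+|D')P(D')
     = \frac{99}{100} × \frac{1}{5000} + \frac{1}{10} × \frac{4999}{5000}
     = \frac{50089}{500000}
P(D|+) = P(+|D)P(D)/P(+) = \frac{99}{50089}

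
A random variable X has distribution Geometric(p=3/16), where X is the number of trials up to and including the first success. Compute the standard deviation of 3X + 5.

For X ~ Geometric(p=3/16), where X is the number of trials up to and including the first success:
Var(X) = \frac{208}{9}
SD(X) = √(Var(X)) = √(\frac{208}{9}) = \frac{4 \sqrt{13}}{3}
SD(3X + 5) = |3| × SD(X) = 3 × \frac{4 \sqrt{13}}{3} = 4 \sqrt{13}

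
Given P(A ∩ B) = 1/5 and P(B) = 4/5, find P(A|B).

P(A|B) = P(A ∩ B) / P(B)
= (1/5) / (4/5)
= 1/4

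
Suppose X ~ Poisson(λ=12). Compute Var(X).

For X ~ Poisson(λ=12):
Var(X) = 12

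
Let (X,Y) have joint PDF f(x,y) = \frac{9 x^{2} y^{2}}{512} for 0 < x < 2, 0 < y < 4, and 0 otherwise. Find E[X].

f_X(x) = ∫_0^4 \frac{9 x^{2} y^{2}}{512} dy = \frac{3 x^{2}}{8}
E[X] = ∫_0^2 x × (\frac{3 x^{2}}{8}) dx = \frac{3}{2}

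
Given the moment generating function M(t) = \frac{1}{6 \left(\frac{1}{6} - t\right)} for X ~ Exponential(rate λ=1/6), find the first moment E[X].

To find E[X], compute M^(1)(0):
M^(1)(t) = \frac{1}{6 \left(\frac{1}{6} - t\right)^{2}}
M^(1)(0) = 6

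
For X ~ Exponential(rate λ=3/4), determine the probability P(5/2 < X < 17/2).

P(5/2 < X < 17/2) = ∫_{5/2}^{17/2} f(x) dx
where f(x) = \frac{3 e^{- \frac{3 x}{4}}}{4}
= - \frac{1 - e^{\frac{9}{2}}}{e^{\frac{51}{8}}}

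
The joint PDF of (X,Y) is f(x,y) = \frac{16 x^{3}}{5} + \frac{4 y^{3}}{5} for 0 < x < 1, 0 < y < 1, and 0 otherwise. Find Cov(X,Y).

E[XY] = ∫∫ xy × f(x,y) dx dy = \frac{2}{5}
E[X] = \frac{37}{50}
E[Y] = \frac{14}{25}
Cov(X,Y) = E[XY] - E[X]E[Y] = - \frac{9}{625}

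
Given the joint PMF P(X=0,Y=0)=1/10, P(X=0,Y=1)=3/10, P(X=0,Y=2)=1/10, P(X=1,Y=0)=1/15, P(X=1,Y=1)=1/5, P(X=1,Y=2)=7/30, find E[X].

First find marginal of X:
P(X=0) = 1/2
P(X=1) = 1/2
E[X] = 0 × 1/2 + 1 × 1/2 = 1/2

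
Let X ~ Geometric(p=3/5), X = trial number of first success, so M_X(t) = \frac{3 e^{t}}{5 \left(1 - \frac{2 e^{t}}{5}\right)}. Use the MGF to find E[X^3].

To find E[X^3], compute M^(3)(0):
M^(1)(t) = \frac{3 e^{t}}{5 \left(1 - \frac{2 e^{t}}{5}\right)} + \frac{6 e^{2 t}}{25 \left(1 - \frac{2 e^{t}}{5}\right)^{2}}
M^(2)(t) = \frac{3 e^{t}}{5 \left(1 - \frac{2 e^{t}}{5}\right)} + \frac{18 e^{2 t}}{25 \left(1 - \frac{2 e^{t}}{5}\right)^{2}} + \frac{24 e^{3 t}}{125 \left(1 - \frac{2 e^{t}}{5}\right)^{3}}
M^(3)(t) = \frac{3 e^{t}}{5 \left(1 - \frac{2 e^{t}}{5}\right)} + \frac{42 e^{2 t}}{25 \left(1 - \frac{2 e^{t}}{5}\right)^{2}} + \frac{144 e^{3 t}}{125 \left(1 - \frac{2 e^{t}}{5}\right)^{3}} + \frac{144 e^{4 t}}{625 \left(1 - \frac{2 e^{t}}{5}\right)^{4}}
M^(3)(0) = \frac{115}{9}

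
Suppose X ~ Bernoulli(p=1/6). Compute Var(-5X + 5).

For X ~ Bernoulli(p=1/6):
Var(X) = \frac{5}{36}
Var(-5X + 5) = (-5)² × Var(X) = 25 × \frac{5}{36} = \frac{125}{36}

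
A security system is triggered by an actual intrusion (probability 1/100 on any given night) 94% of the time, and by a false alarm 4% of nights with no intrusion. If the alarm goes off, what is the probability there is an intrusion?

Let D = the rare event, + = positive/flagged.
P(D) = 1/100
P(+|D) = 94/100 = 47/50
P(+|D') = 4/100 = 1/25
P(+) = P(+|D)P(D) + P(+|D')P(D')
     = \frac{47}{50} × \frac{1}{100} + \frac{1}{25} × \frac{99}{100}
     = \frac{49}{1000}
P(D|+) = P(+|D)P(D)/P(+) = \frac{47}{245}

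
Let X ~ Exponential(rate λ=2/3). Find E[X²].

Using the identity E[X²] = Var(X) + (E[X])²:
E[X] = \frac{3}{2}
Var(X) = \frac{9}{4}
E[X²] = \frac{9}{4} + (\frac{3}{2})²
= \frac{9}{2}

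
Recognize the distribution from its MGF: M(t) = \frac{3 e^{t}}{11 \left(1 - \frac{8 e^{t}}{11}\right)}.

The MGF M(t) = \frac{3 e^{t}}{11 \left(1 - \frac{8 e^{t}}{11}\right)} is the standard form for the Geometric distribution.
Comparing with the known MGF formula identifies: Geometric(p=3/11), X = trial number of first success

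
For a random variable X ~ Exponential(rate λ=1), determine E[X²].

Using the identity E[X²] = Var(X) + (E[X])²:
E[X] = 1
Var(X) = 1
E[X²] = 1 + (1)²
= 2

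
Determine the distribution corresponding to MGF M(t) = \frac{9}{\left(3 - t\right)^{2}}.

The MGF M(t) = \frac{9}{\left(3 - t\right)^{2}} is the standard form for the Gamma distribution.
Comparing with the known MGF formula identifies: Gamma(shape α=2, rate β=3)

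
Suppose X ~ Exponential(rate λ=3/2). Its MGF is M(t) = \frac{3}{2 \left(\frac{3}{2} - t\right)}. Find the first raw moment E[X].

To find E[X], compute M^(1)(0):
M^(1)(t) = \frac{3}{2 \left(\frac{3}{2} - t\right)^{2}}
M^(1)(0) = \frac{2}{3}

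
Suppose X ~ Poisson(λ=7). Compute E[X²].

Using the identity E[X²] = Var(X) + (E[X])²:
E[X] = 7
Var(X) = 7
E[X²] = 7 + (7)²
= 56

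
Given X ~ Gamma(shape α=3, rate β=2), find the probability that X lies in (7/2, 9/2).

P(7/2 < X < 9/2) = ∫_{7/2}^{9/2} f(x) dx
where f(x) = 4 x^{2} e^{- 2 x}
= \frac{-101 + 65 e^{2}}{2 e^{9}}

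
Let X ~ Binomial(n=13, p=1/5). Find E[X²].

Using the identity E[X²] = Var(X) + (E[X])²:
E[X] = \frac{13}{5}
Var(X) = \frac{52}{25}
E[X²] = \frac{52}{25} + (\frac{13}{5})²
= \frac{221}{25}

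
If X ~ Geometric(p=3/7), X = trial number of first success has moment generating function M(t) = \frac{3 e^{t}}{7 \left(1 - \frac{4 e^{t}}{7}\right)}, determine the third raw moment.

To find E[X^3], compute M^(3)(0):
M^(1)(t) = \frac{3 e^{t}}{7 \left(1 - \frac{4 e^{t}}{7}\right)} + \frac{12 e^{2 t}}{49 \left(1 - \frac{4 e^{t}}{7}\right)^{2}}
M^(2)(t) = \frac{3 e^{t}}{7 \left(1 - \frac{4 e^{t}}{7}\right)} + \frac{36 e^{2 t}}{49 \left(1 - \frac{4 e^{t}}{7}\right)^{2}} + \frac{96 e^{3 t}}{343 \left(1 - \frac{4 e^{t}}{7}\right)^{3}}
M^(3)(t) = \frac{3 e^{t}}{7 \left(1 - \frac{4 e^{t}}{7}\right)} + \frac{12 e^{2 t}}{7 \left(1 - \frac{4 e^{t}}{7}\right)^{2}} + \frac{576 e^{3 t}}{343 \left(1 - \frac{4 e^{t}}{7}\right)^{3}} + \frac{1152 e^{4 t}}{2401 \left(1 - \frac{4 e^{t}}{7}\right)^{4}}
M^(3)(0) = \frac{413}{9}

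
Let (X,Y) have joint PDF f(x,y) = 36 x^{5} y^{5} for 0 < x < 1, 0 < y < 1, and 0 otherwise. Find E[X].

E[X] = ∫_0^1 ∫_0^1 x × f(x,y) dy dx
= ∫_0^1 ∫_0^1 x × (36 x^{5} y^{5}) dy dx
= \frac{6}{7}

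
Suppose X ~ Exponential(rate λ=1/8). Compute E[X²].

Using the identity E[X²] = Var(X) + (E[X])²:
E[X] = 8
Var(X) = 64
E[X²] = 64 + (8)²
= 128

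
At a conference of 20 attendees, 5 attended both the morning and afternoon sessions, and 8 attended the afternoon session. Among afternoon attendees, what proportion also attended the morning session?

P(A ∩ B) = 5/20 = 1/4
P(B) = 8/20 = 2/5
P(A|B) = P(A ∩ B) / P(B) = (1/4) / (2/5) = 5/8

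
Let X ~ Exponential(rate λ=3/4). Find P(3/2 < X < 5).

P(3/2 < X < 5) = ∫_{3/2}^{5} f(x) dx
where f(x) = \frac{3 e^{- \frac{3 x}{4}}}{4}
= - \frac{1}{e^{\frac{15}{4}}} + e^{- \frac{9}{8}}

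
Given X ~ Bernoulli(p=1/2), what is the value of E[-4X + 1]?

For X ~ Bernoulli(p=1/2):
E[X] = \frac{1}{2}
E[-4X + 1] = -4 × E[X] + 1 = -1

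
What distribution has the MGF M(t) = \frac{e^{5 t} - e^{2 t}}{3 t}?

The MGF M(t) = \frac{e^{5 t} - e^{2 t}}{3 t} is the standard form for the Uniform distribution.
Comparing with the known MGF formula identifies: Uniform(2, 5)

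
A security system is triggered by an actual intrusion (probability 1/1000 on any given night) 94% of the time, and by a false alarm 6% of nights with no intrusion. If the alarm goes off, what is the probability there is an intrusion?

Let D = the rare event, + = positive/flagged.
P(D) = 1/1000
P(+|D) = 94/100 = 47/50
P(+|D') = 6/100 = 3/50
P(+) = P(+|D)P(D) + P(+|D')P(D')
     = \frac{47}{50} × \frac{1}{1000} + \frac{3}{50} × \frac{999}{1000}
     = \frac{761}{12500}
P(D|+) = P(+|D)P(D)/P(+) = \frac{47}{3044}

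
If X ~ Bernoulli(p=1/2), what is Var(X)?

For X ~ Bernoulli(p=1/2):
Var(X) = \frac{1}{4}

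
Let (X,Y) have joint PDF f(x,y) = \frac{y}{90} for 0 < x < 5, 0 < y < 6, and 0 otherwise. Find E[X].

f_X(x) = ∫_0^6 \frac{y}{90} dy = \frac{1}{5}
E[X] = ∫_0^5 x × (\frac{1}{5}) dx = \frac{5}{2}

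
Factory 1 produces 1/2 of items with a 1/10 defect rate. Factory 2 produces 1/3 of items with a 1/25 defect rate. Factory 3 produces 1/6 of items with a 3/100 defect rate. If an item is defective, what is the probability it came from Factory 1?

Using Bayes' theorem:
P(F1) = 1/2, P(D|F1) = 1/10
P(F2) = 1/3, P(D|F2) = 1/25
P(F3) = 1/6, P(D|F3) = 3/100
P(D) = P(D|F1)P(F1) + P(D|F2)P(F2) + P(D|F3)P(F3)
     = \frac{41}{600}
P(F1|D) = P(D|F1)P(F1) / P(D)
= \frac{30}{41}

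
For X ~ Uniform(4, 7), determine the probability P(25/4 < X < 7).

P(25/4 < X < 7) = ∫_{25/4}^{7} f(x) dx
where f(x) = \frac{1}{3}
= \frac{1}{4}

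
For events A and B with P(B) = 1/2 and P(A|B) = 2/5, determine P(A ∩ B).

By definition, P(A|B) = P(A ∩ B) / P(B)
So P(A ∩ B) = P(A|B) × P(B)
= 2/5 × 1/2
= 1/5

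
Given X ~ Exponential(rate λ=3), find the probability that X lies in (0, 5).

P(0 < X < 5) = ∫_{0}^{5} f(x) dx
where f(x) = 3 e^{- 3 x}
= 1 - e^{-15}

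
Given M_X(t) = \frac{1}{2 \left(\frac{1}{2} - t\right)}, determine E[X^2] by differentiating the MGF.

To find E[X^2], compute M^(2)(0):
M^(1)(t) = \frac{1}{2 \left(\frac{1}{2} - t\right)^{2}}
M^(2)(t) = \frac{1}{\left(\frac{1}{2} - t\right)^{3}}
M^(2)(0) = 8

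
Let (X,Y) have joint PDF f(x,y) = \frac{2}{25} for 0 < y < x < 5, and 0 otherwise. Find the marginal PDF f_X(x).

f_X(x) = ∫_0^x \frac{2}{25} dy = \frac{2 x}{25}
for 0 < x < 5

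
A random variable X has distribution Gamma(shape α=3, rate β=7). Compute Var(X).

For X ~ Gamma(shape α=3, rate β=7):
Var(X) = \frac{3}{49}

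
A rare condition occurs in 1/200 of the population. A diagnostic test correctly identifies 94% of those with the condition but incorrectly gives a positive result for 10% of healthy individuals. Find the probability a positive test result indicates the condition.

Let D = the rare event, + = positive/flagged.
P(D) = 1/200
P(+|D) = 94/100 = 47/50
P(+|D') = 10/100 = 1/10
P(+) = P(+|D)P(D) + P(+|D')P(D')
     = \frac{47}{50} × \frac{1}{200} + \frac{1}{10} × \frac{199}{200}
     = \frac{521}{5000}
P(D|+) = P(+|D)P(D)/P(+) = \frac{47}{1042}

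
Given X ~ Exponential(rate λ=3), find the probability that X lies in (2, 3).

P(2 < X < 3) = ∫_{2}^{3} f(x) dx
where f(x) = 3 e^{- 3 x}
= - \frac{1 - e^{3}}{e^{9}}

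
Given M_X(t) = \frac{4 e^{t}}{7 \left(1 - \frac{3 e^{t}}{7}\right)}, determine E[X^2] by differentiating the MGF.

To find E[X^2], compute M^(2)(0):
M^(1)(t) = \frac{4 e^{t}}{7 \left(1 - \frac{3 e^{t}}{7}\right)} + \frac{12 e^{2 t}}{49 \left(1 - \frac{3 e^{t}}{7}\right)^{2}}
M^(2)(t) = \frac{4 e^{t}}{7 \left(1 - \frac{3 e^{t}}{7}\right)} + \frac{36 e^{2 t}}{49 \left(1 - \frac{3 e^{t}}{7}\right)^{2}} + \frac{72 e^{3 t}}{343 \left(1 - \frac{3 e^{t}}{7}\right)^{3}}
M^(2)(0) = \frac{35}{8}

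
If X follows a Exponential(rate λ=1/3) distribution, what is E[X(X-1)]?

E[X(X-1)] = E[X² - X] = E[X²] - E[X]
E[X] = 3
E[X²] = Var(X) + (E[X])² = 9 + (3)² = 18
E[X(X-1)] = 18 - 3 = 15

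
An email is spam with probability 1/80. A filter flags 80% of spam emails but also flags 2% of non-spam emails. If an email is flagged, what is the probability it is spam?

Let D = the rare event, + = positive/flagged.
P(D) = 1/80
P(+|D) = 80/100 = 4/5
P(+|D') = 2/100 = 1/50
P(+) = P(+|D)P(D) + P(+|D')P(D')
     = \frac{4}{5} × \frac{1}{80} + \frac{1}{50} × \frac{79}{80}
     = \frac{119}{4000}
P(D|+) = P(+|D)P(D)/P(+) = \frac{40}{119}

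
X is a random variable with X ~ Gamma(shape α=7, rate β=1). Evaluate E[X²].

Using the identity E[X²] = Var(X) + (E[X])²:
E[X] = 7
Var(X) = 7
E[X²] = 7 + (7)²
= 56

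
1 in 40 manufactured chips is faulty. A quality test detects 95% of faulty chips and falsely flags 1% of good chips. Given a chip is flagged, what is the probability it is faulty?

Let D = the rare event, + = positive/flagged.
P(D) = 1/40
P(+|D) = 95/100 = 19/20
P(+|D') = 1/100
P(+) = P(+|D)P(D) + P(+|D')P(D')
     = \frac{19}{20} × \frac{1}{40} + \frac{1}{100} × \frac{39}{40}
     = \frac{67}{2000}
P(D|+) = P(+|D)P(D)/P(+) = \frac{95}{134}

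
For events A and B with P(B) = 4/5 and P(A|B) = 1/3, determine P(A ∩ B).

By definition, P(A|B) = P(A ∩ B) / P(B)
So P(A ∩ B) = P(A|B) × P(B)
= 1/3 × 4/5
= 4/15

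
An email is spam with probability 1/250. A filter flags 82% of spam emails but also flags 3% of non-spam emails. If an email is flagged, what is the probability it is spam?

Let D = the rare event, + = positive/flagged.
P(D) = 1/250
P(+|D) = 82/100 = 41/50
P(+|D') = 3/100
P(+) = P(+|D)P(D) + P(+|D')P(D')
     = \frac{41}{50} × \frac{1}{250} + \frac{3}{100} × \frac{249}{250}
     = \frac{829}{25000}
P(D|+) = P(+|D)P(D)/P(+) = \frac{82}{829}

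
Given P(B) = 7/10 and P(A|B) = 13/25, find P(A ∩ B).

By definition, P(A|B) = P(A ∩ B) / P(B)
So P(A ∩ B) = P(A|B) × P(B)
= 13/25 × 7/10
= 91/250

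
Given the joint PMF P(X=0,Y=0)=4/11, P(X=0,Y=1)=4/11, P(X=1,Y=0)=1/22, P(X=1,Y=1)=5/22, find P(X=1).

P(X=1) = P(X=1,Y=0) + P(X=1,Y=1)
= 1/22 + 5/22
= 3/11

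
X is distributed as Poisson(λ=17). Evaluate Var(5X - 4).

For X ~ Poisson(λ=17):
Var(X) = 17
Var(5X - 4) = (5)² × Var(X) = 25 × 17 = 425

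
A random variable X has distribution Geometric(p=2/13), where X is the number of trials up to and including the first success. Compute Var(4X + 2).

For X ~ Geometric(p=2/13), where X is the number of trials up to and including the first success:
Var(X) = \frac{143}{4}
Var(4X + 2) = (4)² × Var(X) = 16 × \frac{143}{4} = 572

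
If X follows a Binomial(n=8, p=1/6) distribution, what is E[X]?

For X ~ Binomial(n=8, p=1/6), the expected value is:
E[X] = \frac{4}{3}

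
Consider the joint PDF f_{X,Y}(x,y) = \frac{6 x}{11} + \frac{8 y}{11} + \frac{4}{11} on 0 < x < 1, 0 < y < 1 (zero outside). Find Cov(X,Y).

E[XY] = ∫∫ xy × f(x,y) dx dy = \frac{10}{33}
E[X] = \frac{6}{11}
E[Y] = \frac{37}{66}
Cov(X,Y) = E[XY] - E[X]E[Y] = - \frac{1}{363}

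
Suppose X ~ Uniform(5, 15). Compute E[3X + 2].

For X ~ Uniform(5, 15):
E[X] = 10
E[3X + 2] = 3 × E[X] + 2 = 32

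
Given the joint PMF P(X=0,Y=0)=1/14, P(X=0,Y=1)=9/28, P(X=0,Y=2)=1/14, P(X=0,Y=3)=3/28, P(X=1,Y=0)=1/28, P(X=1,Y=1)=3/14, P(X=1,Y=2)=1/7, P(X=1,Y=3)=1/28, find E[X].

First find marginal of X:
P(X=0) = 4/7
P(X=1) = 3/7
E[X] = 0 × 4/7 + 1 × 3/7 = 3/7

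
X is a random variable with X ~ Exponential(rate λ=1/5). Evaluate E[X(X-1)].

E[X(X-1)] = E[X² - X] = E[X²] - E[X]
E[X] = 5
E[X²] = Var(X) + (E[X])² = 25 + (5)² = 50
E[X(X-1)] = 50 - 5 = 45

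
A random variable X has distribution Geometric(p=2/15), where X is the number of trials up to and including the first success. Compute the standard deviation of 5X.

For X ~ Geometric(p=2/15), where X is the number of trials up to and including the first success:
Var(X) = \frac{195}{4}
SD(X) = √(Var(X)) = √(\frac{195}{4}) = \frac{\sqrt{195}}{2}
SD(5X) = |5| × SD(X) = 5 × \frac{\sqrt{195}}{2} = \frac{5 \sqrt{195}}{2}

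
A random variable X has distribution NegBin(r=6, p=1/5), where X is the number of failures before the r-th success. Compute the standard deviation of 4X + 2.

For X ~ NegBin(r=6, p=1/5), where X is the number of failures before the r-th success:
Var(X) = 120
SD(X) = √(Var(X)) = √(120) = 2 \sqrt{30}
SD(4X + 2) = |4| × SD(X) = 4 × 2 \sqrt{30} = 8 \sqrt{30}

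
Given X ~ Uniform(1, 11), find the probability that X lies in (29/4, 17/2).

P(29/4 < X < 17/2) = ∫_{29/4}^{17/2} f(x) dx
where f(x) = \frac{1}{10}
= \frac{1}{8}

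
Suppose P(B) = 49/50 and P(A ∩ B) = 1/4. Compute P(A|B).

P(A|B) = P(A ∩ B) / P(B)
= (1/4) / (49/50)
= 25/98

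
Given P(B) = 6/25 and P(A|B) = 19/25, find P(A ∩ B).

By definition, P(A|B) = P(A ∩ B) / P(B)
So P(A ∩ B) = P(A|B) × P(B)
= 19/25 × 6/25
= 114/625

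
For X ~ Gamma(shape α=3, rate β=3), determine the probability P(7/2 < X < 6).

P(7/2 < X < 6) = ∫_{7/2}^{6} f(x) dx
where f(x) = \frac{27 x^{2} e^{- 3 x}}{2}
= - \frac{181}{e^{18}} + \frac{533}{8 e^{\frac{21}{2}}}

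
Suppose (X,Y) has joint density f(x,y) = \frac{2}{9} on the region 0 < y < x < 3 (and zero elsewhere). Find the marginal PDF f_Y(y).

f_Y(y) = ∫_y^3 \frac{2}{9} dx = \frac{2}{3} - \frac{2 y}{9}
for 0 < y < 3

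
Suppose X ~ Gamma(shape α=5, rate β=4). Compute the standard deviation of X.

For X ~ Gamma(shape α=5, rate β=4):
Var(X) = \frac{5}{16}
SD(X) = √(Var(X)) = √(\frac{5}{16}) = \frac{\sqrt{5}}{4}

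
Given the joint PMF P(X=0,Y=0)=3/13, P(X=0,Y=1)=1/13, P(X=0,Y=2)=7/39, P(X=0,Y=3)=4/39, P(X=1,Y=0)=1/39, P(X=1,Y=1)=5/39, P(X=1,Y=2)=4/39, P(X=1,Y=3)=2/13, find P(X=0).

P(X=0) = P(X=0,Y=0) + P(X=0,Y=1) + P(X=0,Y=2) + P(X=0,Y=3)
= 3/13 + 1/13 + 7/39 + 4/39
= 23/39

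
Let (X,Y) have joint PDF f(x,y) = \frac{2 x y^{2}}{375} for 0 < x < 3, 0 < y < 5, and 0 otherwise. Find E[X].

f_X(x) = ∫_0^5 \frac{2 x y^{2}}{375} dy = \frac{2 x}{9}
E[X] = ∫_0^3 x × (\frac{2 x}{9}) dx = 2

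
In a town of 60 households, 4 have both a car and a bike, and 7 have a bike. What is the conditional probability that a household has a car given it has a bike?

P(A ∩ B) = 4/60 = 1/15
P(B) = 7/60
P(A|B) = P(A ∩ B) / P(B) = (1/15) / (7/60) = 4/7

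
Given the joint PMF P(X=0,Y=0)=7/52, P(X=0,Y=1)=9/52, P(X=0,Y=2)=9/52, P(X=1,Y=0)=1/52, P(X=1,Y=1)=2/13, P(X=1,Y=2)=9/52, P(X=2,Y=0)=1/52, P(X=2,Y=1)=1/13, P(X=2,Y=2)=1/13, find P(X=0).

P(X=0) = P(X=0,Y=0) + P(X=0,Y=1) + P(X=0,Y=2)
= 7/52 + 9/52 + 9/52
= 25/52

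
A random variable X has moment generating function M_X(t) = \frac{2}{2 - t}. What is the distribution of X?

The MGF M(t) = \frac{2}{2 - t} is the standard form for the Exponential distribution.
Comparing with the known MGF formula identifies: Exponential(rate λ=2)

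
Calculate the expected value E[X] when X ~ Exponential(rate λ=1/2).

For X ~ Exponential(rate λ=1/2), the expected value is:
E[X] = 2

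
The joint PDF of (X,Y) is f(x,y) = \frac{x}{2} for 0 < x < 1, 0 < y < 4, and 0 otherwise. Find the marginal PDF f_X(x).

f_X(x) = ∫_0^4 f(x,y) dy
= ∫_0^4 \frac{x}{2} dy
= 2 x for 0 < x < 1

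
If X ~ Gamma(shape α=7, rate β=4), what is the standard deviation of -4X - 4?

For X ~ Gamma(shape α=7, rate β=4):
Var(X) = \frac{7}{16}
SD(X) = √(Var(X)) = √(\frac{7}{16}) = \frac{\sqrt{7}}{4}
SD(-4X - 4) = |-4| × SD(X) = 4 × \frac{\sqrt{7}}{4} = \sqrt{7}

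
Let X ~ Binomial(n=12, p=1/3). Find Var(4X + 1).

For X ~ Binomial(n=12, p=1/3):
Var(X) = \frac{8}{3}
Var(4X + 1) = (4)² × Var(X) = 16 × \frac{8}{3} = \frac{128}{3}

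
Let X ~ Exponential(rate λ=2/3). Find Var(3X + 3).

For X ~ Exponential(rate λ=2/3):
Var(X) = \frac{9}{4}
Var(3X + 3) = (3)² × Var(X) = 9 × \frac{9}{4} = \frac{81}{4}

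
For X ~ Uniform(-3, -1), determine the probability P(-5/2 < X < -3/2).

P(-5/2 < X < -3/2) = ∫_{-5/2}^{-3/2} f(x) dx
where f(x) = \frac{1}{2}
= \frac{1}{2}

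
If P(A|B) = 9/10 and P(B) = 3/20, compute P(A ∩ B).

By definition, P(A|B) = P(A ∩ B) / P(B)
So P(A ∩ B) = P(A|B) × P(B)
= 9/10 × 3/20
= 27/200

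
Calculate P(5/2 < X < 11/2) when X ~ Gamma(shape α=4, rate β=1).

P(5/2 < X < 11/2) = ∫_{5/2}^{11/2} f(x) dx
where f(x) = \frac{x^{3} e^{- x}}{6}
= \frac{-2369 + 443 e^{3}}{48 e^{\frac{11}{2}}}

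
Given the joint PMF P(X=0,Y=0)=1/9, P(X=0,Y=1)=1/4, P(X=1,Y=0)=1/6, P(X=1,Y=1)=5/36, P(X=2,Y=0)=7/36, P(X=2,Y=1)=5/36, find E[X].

First find marginal of X:
P(X=0) = 13/36
P(X=1) = 11/36
P(X=2) = 1/3
E[X] = 0 × 13/36 + 1 × 11/36 + 2 × 1/3 = 35/36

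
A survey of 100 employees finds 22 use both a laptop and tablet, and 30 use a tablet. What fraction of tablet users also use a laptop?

P(A ∩ B) = 22/100 = 11/50
P(B) = 30/100 = 3/10
P(A|B) = P(A ∩ B) / P(B) = (11/50) / (3/10) = 11/15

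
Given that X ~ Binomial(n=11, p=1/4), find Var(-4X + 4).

For X ~ Binomial(n=11, p=1/4):
Var(X) = \frac{33}{16}
Var(-4X + 4) = (-4)² × Var(X) = 16 × \frac{33}{16} = 33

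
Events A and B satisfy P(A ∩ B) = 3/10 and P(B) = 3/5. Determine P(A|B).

P(A|B) = P(A ∩ B) / P(B)
= (3/10) / (3/5)
= 1/2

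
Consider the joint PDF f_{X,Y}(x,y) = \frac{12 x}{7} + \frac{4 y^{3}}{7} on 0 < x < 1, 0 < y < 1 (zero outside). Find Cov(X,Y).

E[XY] = ∫∫ xy × f(x,y) dx dy = \frac{12}{35}
E[X] = \frac{9}{14}
E[Y] = \frac{19}{35}
Cov(X,Y) = E[XY] - E[X]E[Y] = - \frac{3}{490}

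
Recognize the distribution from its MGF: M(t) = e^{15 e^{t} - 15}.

The MGF M(t) = e^{15 e^{t} - 15} is the standard form for the Poisson distribution.
Comparing with the known MGF formula identifies: Poisson(λ=15)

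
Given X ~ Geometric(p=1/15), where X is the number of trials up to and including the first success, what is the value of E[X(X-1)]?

E[X(X-1)] = E[X² - X] = E[X²] - E[X]
E[X] = 15
E[X²] = Var(X) + (E[X])² = 210 + (15)² = 435
E[X(X-1)] = 435 - 15 = 420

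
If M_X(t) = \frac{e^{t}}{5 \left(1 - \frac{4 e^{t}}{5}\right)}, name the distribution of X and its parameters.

The MGF M(t) = \frac{e^{t}}{5 \left(1 - \frac{4 e^{t}}{5}\right)} is the standard form for the Geometric distribution.
Comparing with the known MGF formula identifies: Geometric(p=1/5), X = trial number of first success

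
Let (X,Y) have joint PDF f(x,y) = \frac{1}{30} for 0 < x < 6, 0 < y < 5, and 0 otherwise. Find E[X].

f_X(x) = ∫_0^5 \frac{1}{30} dy = \frac{1}{6}
E[X] = ∫_0^6 x × (\frac{1}{6}) dx = 3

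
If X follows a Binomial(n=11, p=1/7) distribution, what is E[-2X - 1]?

For X ~ Binomial(n=11, p=1/7):
E[X] = \frac{11}{7}
E[-2X - 1] = -2 × E[X] - 1 = - \frac{29}{7}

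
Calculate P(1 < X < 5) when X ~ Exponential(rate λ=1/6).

P(1 < X < 5) = ∫_{1}^{5} f(x) dx
where f(x) = \frac{e^{- \frac{x}{6}}}{6}
= - \frac{1 - e^{\frac{2}{3}}}{e^{\frac{5}{6}}}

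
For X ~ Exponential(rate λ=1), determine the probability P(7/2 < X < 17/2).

P(7/2 < X < 17/2) = ∫_{7/2}^{17/2} f(x) dx
where f(x) = e^{- x}
= - \frac{1 - e^{5}}{e^{\frac{17}{2}}}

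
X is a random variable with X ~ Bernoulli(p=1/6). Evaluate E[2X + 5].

For X ~ Bernoulli(p=1/6):
E[X] = \frac{1}{6}
E[2X + 5] = 2 × E[X] + 5 = \frac{16}{3}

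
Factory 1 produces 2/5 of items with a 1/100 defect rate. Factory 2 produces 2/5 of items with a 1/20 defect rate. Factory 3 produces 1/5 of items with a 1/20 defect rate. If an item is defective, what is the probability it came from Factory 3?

Using Bayes' theorem:
P(F1) = 2/5, P(D|F1) = 1/100
P(F2) = 2/5, P(D|F2) = 1/20
P(F3) = 1/5, P(D|F3) = 1/20
P(D) = P(D|F1)P(F1) + P(D|F2)P(F2) + P(D|F3)P(F3)
     = \frac{17}{500}
P(F3|D) = P(D|F3)P(F3) / P(D)
= \frac{5}{17}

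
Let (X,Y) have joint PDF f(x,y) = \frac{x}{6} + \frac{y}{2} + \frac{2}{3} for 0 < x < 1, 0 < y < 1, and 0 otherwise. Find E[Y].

E[Y] = ∫_0^1 ∫_0^1 y × f(x,y) dx dy
= \frac{13}{24}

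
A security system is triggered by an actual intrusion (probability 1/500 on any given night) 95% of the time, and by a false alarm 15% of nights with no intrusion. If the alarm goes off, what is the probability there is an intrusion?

Let D = the rare event, + = positive/flagged.
P(D) = 1/500
P(+|D) = 95/100 = 19/20
P(+|D') = 15/100 = 3/20
P(+) = P(+|D)P(D) + P(+|D')P(D')
     = \frac{19}{20} × \frac{1}{500} + \frac{3}{20} × \frac{499}{500}
     = \frac{379}{2500}
P(D|+) = P(+|D)P(D)/P(+) = \frac{19}{1516}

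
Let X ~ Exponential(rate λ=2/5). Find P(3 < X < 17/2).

P(3 < X < 17/2) = ∫_{3}^{17/2} f(x) dx
where f(x) = \frac{2 e^{- \frac{2 x}{5}}}{5}
= - \frac{1 - e^{\frac{11}{5}}}{e^{\frac{17}{5}}}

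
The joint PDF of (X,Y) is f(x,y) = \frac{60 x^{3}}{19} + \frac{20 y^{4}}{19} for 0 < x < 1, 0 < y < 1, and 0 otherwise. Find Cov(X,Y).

E[XY] = ∫∫ xy × f(x,y) dx dy = \frac{23}{57}
E[X] = \frac{14}{19}
E[Y] = \frac{65}{114}
Cov(X,Y) = E[XY] - E[X]E[Y] = - \frac{6}{361}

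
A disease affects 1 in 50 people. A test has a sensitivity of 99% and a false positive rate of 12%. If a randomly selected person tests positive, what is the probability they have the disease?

Let D = the rare event, + = positive/flagged.
P(D) = 1/50
P(+|D) = 99/100
P(+|D') = 12/100 = 3/25
P(+) = P(+|D)P(D) + P(+|D')P(D')
     = \frac{99}{100} × \frac{1}{50} + \frac{3}{25} × \frac{49}{50}
     = \frac{687}{5000}
P(D|+) = P(+|D)P(D)/P(+) = \frac{33}{229}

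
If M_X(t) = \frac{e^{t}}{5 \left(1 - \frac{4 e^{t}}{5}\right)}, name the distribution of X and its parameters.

The MGF M(t) = \frac{e^{t}}{5 \left(1 - \frac{4 e^{t}}{5}\right)} is the standard form for the Geometric distribution.
Comparing with the known MGF formula identifies: Geometric(p=1/5), X = trial number of first success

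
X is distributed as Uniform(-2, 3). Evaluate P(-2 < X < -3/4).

P(-2 < X < -3/4) = ∫_{-2}^{-3/4} f(x) dx
where f(x) = \frac{1}{5}
= \frac{1}{4}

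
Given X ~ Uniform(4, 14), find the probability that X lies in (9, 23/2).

P(9 < X < 23/2) = ∫_{9}^{23/2} f(x) dx
where f(x) = \frac{1}{10}
= \frac{1}{4}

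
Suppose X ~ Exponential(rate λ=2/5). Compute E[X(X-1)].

E[X(X-1)] = E[X² - X] = E[X²] - E[X]
E[X] = \frac{5}{2}
E[X²] = Var(X) + (E[X])² = \frac{25}{4} + (\frac{5}{2})² = \frac{25}{2}
E[X(X-1)] = \frac{25}{2} - \frac{5}{2} = 10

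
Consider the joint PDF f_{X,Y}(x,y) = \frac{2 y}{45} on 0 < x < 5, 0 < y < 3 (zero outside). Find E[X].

f_X(x) = ∫_0^3 \frac{2 y}{45} dy = \frac{1}{5}
E[X] = ∫_0^5 x × (\frac{1}{5}) dx = \frac{5}{2}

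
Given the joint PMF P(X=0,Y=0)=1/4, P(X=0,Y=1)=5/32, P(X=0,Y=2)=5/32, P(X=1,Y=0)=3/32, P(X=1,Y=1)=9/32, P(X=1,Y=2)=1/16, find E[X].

First find marginal of X:
P(X=0) = 9/16
P(X=1) = 7/16
E[X] = 0 × 9/16 + 1 × 7/16 = 7/16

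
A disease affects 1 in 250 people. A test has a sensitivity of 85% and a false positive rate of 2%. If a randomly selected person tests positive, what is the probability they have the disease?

Let D = the rare event, + = positive/flagged.
P(D) = 1/250
P(+|D) = 85/100 = 17/20
P(+|D') = 2/100 = 1/50
P(+) = P(+|D)P(D) + P(+|D')P(D')
     = \frac{17}{20} × \frac{1}{250} + \frac{1}{50} × \frac{249}{250}
     = \frac{583}{25000}
P(D|+) = P(+|D)P(D)/P(+) = \frac{85}{583}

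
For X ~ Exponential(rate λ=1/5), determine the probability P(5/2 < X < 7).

P(5/2 < X < 7) = ∫_{5/2}^{7} f(x) dx
where f(x) = \frac{e^{- \frac{x}{5}}}{5}
= - \frac{1}{e^{\frac{7}{5}}} + e^{- \frac{1}{2}}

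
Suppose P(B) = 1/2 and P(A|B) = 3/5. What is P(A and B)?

By definition, P(A|B) = P(A ∩ B) / P(B)
So P(A ∩ B) = P(A|B) × P(B)
= 3/5 × 1/2
= 3/10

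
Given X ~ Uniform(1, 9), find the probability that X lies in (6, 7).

P(6 < X < 7) = ∫_{6}^{7} f(x) dx
where f(x) = \frac{1}{8}
= \frac{1}{8}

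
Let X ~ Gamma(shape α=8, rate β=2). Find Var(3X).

For X ~ Gamma(shape α=8, rate β=2):
Var(X) = 2
Var(3X) = (3)² × Var(X) = 9 × 2 = 18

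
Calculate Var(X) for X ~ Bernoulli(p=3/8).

For X ~ Bernoulli(p=3/8):
Var(X) = \frac{15}{64}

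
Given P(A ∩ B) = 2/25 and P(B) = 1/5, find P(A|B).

P(A|B) = P(A ∩ B) / P(B)
= (2/25) / (1/5)
= 2/5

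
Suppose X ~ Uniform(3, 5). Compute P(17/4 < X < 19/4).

P(17/4 < X < 19/4) = ∫_{17/4}^{19/4} f(x) dx
where f(x) = \frac{1}{2}
= \frac{1}{4}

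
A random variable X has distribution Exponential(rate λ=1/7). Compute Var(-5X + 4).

For X ~ Exponential(rate λ=1/7):
Var(X) = 49
Var(-5X + 4) = (-5)² × Var(X) = 25 × 49 = 1225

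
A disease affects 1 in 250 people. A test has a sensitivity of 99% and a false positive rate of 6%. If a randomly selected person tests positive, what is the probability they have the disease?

Let D = the rare event, + = positive/flagged.
P(D) = 1/250
P(+|D) = 99/100
P(+|D') = 6/100 = 3/50
P(+) = P(+|D)P(D) + P(+|D')P(D')
     = \frac{99}{100} × \frac{1}{250} + \frac{3}{50} × \frac{249}{250}
     = \frac{1593}{25000}
P(D|+) = P(+|D)P(D)/P(+) = \frac{11}{177}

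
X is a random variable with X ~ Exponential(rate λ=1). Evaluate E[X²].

Using the identity E[X²] = Var(X) + (E[X])²:
E[X] = 1
Var(X) = 1
E[X²] = 1 + (1)²
= 2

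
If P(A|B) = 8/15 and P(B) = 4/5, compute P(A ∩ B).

By definition, P(A|B) = P(A ∩ B) / P(B)
So P(A ∩ B) = P(A|B) × P(B)
= 8/15 × 4/5
= 32/75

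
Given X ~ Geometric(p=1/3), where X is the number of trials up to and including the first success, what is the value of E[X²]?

Using the identity E[X²] = Var(X) + (E[X])²:
E[X] = 3
Var(X) = 6
E[X²] = 6 + (3)²
= 15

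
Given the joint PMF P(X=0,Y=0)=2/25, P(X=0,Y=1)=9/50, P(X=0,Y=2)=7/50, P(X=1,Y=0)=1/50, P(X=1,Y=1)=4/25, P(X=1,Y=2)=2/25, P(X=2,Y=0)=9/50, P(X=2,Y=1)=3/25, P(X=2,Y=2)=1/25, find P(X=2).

P(X=2) = P(X=2,Y=0) + P(X=2,Y=1) + P(X=2,Y=2)
= 9/50 + 3/25 + 1/25
= 17/50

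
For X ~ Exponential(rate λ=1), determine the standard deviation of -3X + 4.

For X ~ Exponential(rate λ=1):
Var(X) = 1
SD(X) = √(Var(X)) = √(1) = 1
SD(-3X + 4) = |-3| × SD(X) = 3 × 1 = 3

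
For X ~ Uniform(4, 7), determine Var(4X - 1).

For X ~ Uniform(4, 7):
Var(X) = \frac{3}{4}
Var(4X - 1) = (4)² × Var(X) = 16 × \frac{3}{4} = 12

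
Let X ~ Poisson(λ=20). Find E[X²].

Using the identity E[X²] = Var(X) + (E[X])²:
E[X] = 20
Var(X) = 20
E[X²] = 20 + (20)²
= 420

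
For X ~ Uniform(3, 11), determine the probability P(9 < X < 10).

P(9 < X < 10) = ∫_{9}^{10} f(x) dx
where f(x) = \frac{1}{8}
= \frac{1}{8}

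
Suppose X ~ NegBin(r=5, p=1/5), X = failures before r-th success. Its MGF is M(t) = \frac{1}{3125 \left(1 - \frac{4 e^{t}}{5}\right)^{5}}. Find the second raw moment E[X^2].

To find E[X^2], compute M^(2)(0):
M^(1)(t) = \frac{4 e^{t}}{3125 \left(1 - \frac{4 e^{t}}{5}\right)^{6}}
M^(2)(t) = \frac{4 e^{t}}{3125 \left(1 - \frac{4 e^{t}}{5}\right)^{6}} + \frac{96 e^{2 t}}{15625 \left(1 - \frac{4 e^{t}}{5}\right)^{7}}
M^(2)(0) = 500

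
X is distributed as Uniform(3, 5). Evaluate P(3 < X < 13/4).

P(3 < X < 13/4) = ∫_{3}^{13/4} f(x) dx
where f(x) = \frac{1}{2}
= \frac{1}{8}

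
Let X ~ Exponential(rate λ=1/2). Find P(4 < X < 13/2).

P(4 < X < 13/2) = ∫_{4}^{13/2} f(x) dx
where f(x) = \frac{e^{- \frac{x}{2}}}{2}
= - \frac{1}{e^{\frac{13}{4}}} + e^{-2}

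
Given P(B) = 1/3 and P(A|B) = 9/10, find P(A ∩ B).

By definition, P(A|B) = P(A ∩ B) / P(B)
So P(A ∩ B) = P(A|B) × P(B)
= 9/10 × 1/3
= 3/10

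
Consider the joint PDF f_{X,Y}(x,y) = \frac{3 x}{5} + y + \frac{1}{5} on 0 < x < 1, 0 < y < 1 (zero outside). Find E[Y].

E[Y] = ∫_0^1 ∫_0^1 y × f(x,y) dx dy
= \frac{7}{12}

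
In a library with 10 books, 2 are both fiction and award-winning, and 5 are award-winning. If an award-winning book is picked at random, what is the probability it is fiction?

P(A ∩ B) = 2/10 = 1/5
P(B) = 5/10 = 1/2
P(A|B) = P(A ∩ B) / P(B) = (1/5) / (1/2) = 2/5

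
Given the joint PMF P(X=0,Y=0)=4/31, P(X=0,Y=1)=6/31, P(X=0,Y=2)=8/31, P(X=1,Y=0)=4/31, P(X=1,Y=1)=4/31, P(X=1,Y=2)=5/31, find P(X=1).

P(X=1) = P(X=1,Y=0) + P(X=1,Y=1) + P(X=1,Y=2)
= 4/31 + 4/31 + 5/31
= 13/31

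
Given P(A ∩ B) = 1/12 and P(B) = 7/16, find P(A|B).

P(A|B) = P(A ∩ B) / P(B)
= (1/12) / (7/16)
= 4/21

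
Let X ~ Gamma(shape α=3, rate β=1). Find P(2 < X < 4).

P(2 < X < 4) = ∫_{2}^{4} f(x) dx
where f(x) = \frac{x^{2} e^{- x}}{2}
= \frac{-13 + 5 e^{2}}{e^{4}}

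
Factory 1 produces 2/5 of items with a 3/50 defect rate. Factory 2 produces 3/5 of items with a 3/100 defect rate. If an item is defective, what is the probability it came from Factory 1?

Using Bayes' theorem:
P(F1) = 2/5, P(D|F1) = 3/50
P(F2) = 3/5, P(D|F2) = 3/100
P(D) = P(D|F1)P(F1) + P(D|F2)P(F2)
     = \frac{21}{500}
P(F1|D) = P(D|F1)P(F1) / P(D)
= \frac{4}{7}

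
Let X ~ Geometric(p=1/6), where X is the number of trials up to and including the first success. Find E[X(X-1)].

E[X(X-1)] = E[X² - X] = E[X²] - E[X]
E[X] = 6
E[X²] = Var(X) + (E[X])² = 30 + (6)² = 66
E[X(X-1)] = 66 - 6 = 60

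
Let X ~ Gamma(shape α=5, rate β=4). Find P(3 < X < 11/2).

P(3 < X < 11/2) = ∫_{3}^{11/2} f(x) dx
where f(x) = \frac{128 x^{4} e^{- 4 x}}{3}
= \frac{-35401 + 3711 e^{10}}{3 e^{22}}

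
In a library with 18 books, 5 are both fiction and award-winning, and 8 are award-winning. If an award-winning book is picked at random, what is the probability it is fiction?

P(A ∩ B) = 5/18
P(B) = 8/18 = 4/9
P(A|B) = P(A ∩ B) / P(B) = (5/18) / (4/9) = 5/8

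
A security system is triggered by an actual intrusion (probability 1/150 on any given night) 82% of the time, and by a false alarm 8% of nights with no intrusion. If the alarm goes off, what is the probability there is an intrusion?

Let D = the rare event, + = positive/flagged.
P(D) = 1/150
P(+|D) = 82/100 = 41/50
P(+|D') = 8/100 = 2/25
P(+) = P(+|D)P(D) + P(+|D')P(D')
     = \frac{41}{50} × \frac{1}{150} + \frac{2}{25} × \frac{149}{150}
     = \frac{637}{7500}
P(D|+) = P(+|D)P(D)/P(+) = \frac{41}{637}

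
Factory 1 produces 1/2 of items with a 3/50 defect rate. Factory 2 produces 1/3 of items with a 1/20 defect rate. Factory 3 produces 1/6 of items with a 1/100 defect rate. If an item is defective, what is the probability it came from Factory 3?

Using Bayes' theorem:
P(F1) = 1/2, P(D|F1) = 3/50
P(F2) = 1/3, P(D|F2) = 1/20
P(F3) = 1/6, P(D|F3) = 1/100
P(D) = P(D|F1)P(F1) + P(D|F2)P(F2) + P(D|F3)P(F3)
     = \frac{29}{600}
P(F3|D) = P(D|F3)P(F3) / P(D)
= \frac{1}{29}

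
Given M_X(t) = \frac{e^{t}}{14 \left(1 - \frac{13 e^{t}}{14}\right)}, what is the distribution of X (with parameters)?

The MGF M(t) = \frac{e^{t}}{14 \left(1 - \frac{13 e^{t}}{14}\right)} is the standard form for the Geometric distribution.
Comparing with the known MGF formula identifies: Geometric(p=1/14), X = trial number of first success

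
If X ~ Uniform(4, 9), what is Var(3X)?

For X ~ Uniform(4, 9):
Var(X) = \frac{25}{12}
Var(3X) = (3)² × Var(X) = 9 × \frac{25}{12} = \frac{75}{4}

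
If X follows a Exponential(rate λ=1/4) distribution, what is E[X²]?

Using the identity E[X²] = Var(X) + (E[X])²:
E[X] = 4
Var(X) = 16
E[X²] = 16 + (4)²
= 32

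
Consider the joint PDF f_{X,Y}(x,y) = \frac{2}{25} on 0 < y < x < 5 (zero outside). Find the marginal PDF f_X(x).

f_X(x) = ∫_0^x \frac{2}{25} dy = \frac{2 x}{25}
for 0 < x < 5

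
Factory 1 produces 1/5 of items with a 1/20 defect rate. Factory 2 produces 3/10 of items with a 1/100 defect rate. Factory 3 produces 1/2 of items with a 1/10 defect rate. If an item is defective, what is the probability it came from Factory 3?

Using Bayes' theorem:
P(F1) = 1/5, P(D|F1) = 1/20
P(F2) = 3/10, P(D|F2) = 1/100
P(F3) = 1/2, P(D|F3) = 1/10
P(D) = P(D|F1)P(F1) + P(D|F2)P(F2) + P(D|F3)P(F3)
     = \frac{63}{1000}
P(F3|D) = P(D|F3)P(F3) / P(D)
= \frac{50}{63}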